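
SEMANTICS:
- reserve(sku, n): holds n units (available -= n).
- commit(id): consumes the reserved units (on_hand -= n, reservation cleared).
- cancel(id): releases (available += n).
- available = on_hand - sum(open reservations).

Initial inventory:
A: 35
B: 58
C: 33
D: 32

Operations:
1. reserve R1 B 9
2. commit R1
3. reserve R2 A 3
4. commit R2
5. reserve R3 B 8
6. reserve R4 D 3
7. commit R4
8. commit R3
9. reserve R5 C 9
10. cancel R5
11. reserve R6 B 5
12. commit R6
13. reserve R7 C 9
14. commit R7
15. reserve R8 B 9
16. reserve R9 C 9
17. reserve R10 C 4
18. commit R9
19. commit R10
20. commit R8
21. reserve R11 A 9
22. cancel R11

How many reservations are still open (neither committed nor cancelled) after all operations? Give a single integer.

Step 1: reserve R1 B 9 -> on_hand[A=35 B=58 C=33 D=32] avail[A=35 B=49 C=33 D=32] open={R1}
Step 2: commit R1 -> on_hand[A=35 B=49 C=33 D=32] avail[A=35 B=49 C=33 D=32] open={}
Step 3: reserve R2 A 3 -> on_hand[A=35 B=49 C=33 D=32] avail[A=32 B=49 C=33 D=32] open={R2}
Step 4: commit R2 -> on_hand[A=32 B=49 C=33 D=32] avail[A=32 B=49 C=33 D=32] open={}
Step 5: reserve R3 B 8 -> on_hand[A=32 B=49 C=33 D=32] avail[A=32 B=41 C=33 D=32] open={R3}
Step 6: reserve R4 D 3 -> on_hand[A=32 B=49 C=33 D=32] avail[A=32 B=41 C=33 D=29] open={R3,R4}
Step 7: commit R4 -> on_hand[A=32 B=49 C=33 D=29] avail[A=32 B=41 C=33 D=29] open={R3}
Step 8: commit R3 -> on_hand[A=32 B=41 C=33 D=29] avail[A=32 B=41 C=33 D=29] open={}
Step 9: reserve R5 C 9 -> on_hand[A=32 B=41 C=33 D=29] avail[A=32 B=41 C=24 D=29] open={R5}
Step 10: cancel R5 -> on_hand[A=32 B=41 C=33 D=29] avail[A=32 B=41 C=33 D=29] open={}
Step 11: reserve R6 B 5 -> on_hand[A=32 B=41 C=33 D=29] avail[A=32 B=36 C=33 D=29] open={R6}
Step 12: commit R6 -> on_hand[A=32 B=36 C=33 D=29] avail[A=32 B=36 C=33 D=29] open={}
Step 13: reserve R7 C 9 -> on_hand[A=32 B=36 C=33 D=29] avail[A=32 B=36 C=24 D=29] open={R7}
Step 14: commit R7 -> on_hand[A=32 B=36 C=24 D=29] avail[A=32 B=36 C=24 D=29] open={}
Step 15: reserve R8 B 9 -> on_hand[A=32 B=36 C=24 D=29] avail[A=32 B=27 C=24 D=29] open={R8}
Step 16: reserve R9 C 9 -> on_hand[A=32 B=36 C=24 D=29] avail[A=32 B=27 C=15 D=29] open={R8,R9}
Step 17: reserve R10 C 4 -> on_hand[A=32 B=36 C=24 D=29] avail[A=32 B=27 C=11 D=29] open={R10,R8,R9}
Step 18: commit R9 -> on_hand[A=32 B=36 C=15 D=29] avail[A=32 B=27 C=11 D=29] open={R10,R8}
Step 19: commit R10 -> on_hand[A=32 B=36 C=11 D=29] avail[A=32 B=27 C=11 D=29] open={R8}
Step 20: commit R8 -> on_hand[A=32 B=27 C=11 D=29] avail[A=32 B=27 C=11 D=29] open={}
Step 21: reserve R11 A 9 -> on_hand[A=32 B=27 C=11 D=29] avail[A=23 B=27 C=11 D=29] open={R11}
Step 22: cancel R11 -> on_hand[A=32 B=27 C=11 D=29] avail[A=32 B=27 C=11 D=29] open={}
Open reservations: [] -> 0

Answer: 0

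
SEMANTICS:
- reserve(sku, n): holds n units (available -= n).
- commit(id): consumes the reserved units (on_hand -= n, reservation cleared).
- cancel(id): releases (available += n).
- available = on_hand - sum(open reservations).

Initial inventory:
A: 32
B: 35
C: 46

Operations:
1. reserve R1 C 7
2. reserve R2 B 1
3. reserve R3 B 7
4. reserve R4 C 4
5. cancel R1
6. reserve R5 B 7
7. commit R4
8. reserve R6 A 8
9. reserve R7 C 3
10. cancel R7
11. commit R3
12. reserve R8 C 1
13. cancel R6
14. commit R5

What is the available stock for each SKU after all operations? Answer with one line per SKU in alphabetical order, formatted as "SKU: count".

Step 1: reserve R1 C 7 -> on_hand[A=32 B=35 C=46] avail[A=32 B=35 C=39] open={R1}
Step 2: reserve R2 B 1 -> on_hand[A=32 B=35 C=46] avail[A=32 B=34 C=39] open={R1,R2}
Step 3: reserve R3 B 7 -> on_hand[A=32 B=35 C=46] avail[A=32 B=27 C=39] open={R1,R2,R3}
Step 4: reserve R4 C 4 -> on_hand[A=32 B=35 C=46] avail[A=32 B=27 C=35] open={R1,R2,R3,R4}
Step 5: cancel R1 -> on_hand[A=32 B=35 C=46] avail[A=32 B=27 C=42] open={R2,R3,R4}
Step 6: reserve R5 B 7 -> on_hand[A=32 B=35 C=46] avail[A=32 B=20 C=42] open={R2,R3,R4,R5}
Step 7: commit R4 -> on_hand[A=32 B=35 C=42] avail[A=32 B=20 C=42] open={R2,R3,R5}
Step 8: reserve R6 A 8 -> on_hand[A=32 B=35 C=42] avail[A=24 B=20 C=42] open={R2,R3,R5,R6}
Step 9: reserve R7 C 3 -> on_hand[A=32 B=35 C=42] avail[A=24 B=20 C=39] open={R2,R3,R5,R6,R7}
Step 10: cancel R7 -> on_hand[A=32 B=35 C=42] avail[A=24 B=20 C=42] open={R2,R3,R5,R6}
Step 11: commit R3 -> on_hand[A=32 B=28 C=42] avail[A=24 B=20 C=42] open={R2,R5,R6}
Step 12: reserve R8 C 1 -> on_hand[A=32 B=28 C=42] avail[A=24 B=20 C=41] open={R2,R5,R6,R8}
Step 13: cancel R6 -> on_hand[A=32 B=28 C=42] avail[A=32 B=20 C=41] open={R2,R5,R8}
Step 14: commit R5 -> on_hand[A=32 B=21 C=42] avail[A=32 B=20 C=41] open={R2,R8}

Answer: A: 32
B: 20
C: 41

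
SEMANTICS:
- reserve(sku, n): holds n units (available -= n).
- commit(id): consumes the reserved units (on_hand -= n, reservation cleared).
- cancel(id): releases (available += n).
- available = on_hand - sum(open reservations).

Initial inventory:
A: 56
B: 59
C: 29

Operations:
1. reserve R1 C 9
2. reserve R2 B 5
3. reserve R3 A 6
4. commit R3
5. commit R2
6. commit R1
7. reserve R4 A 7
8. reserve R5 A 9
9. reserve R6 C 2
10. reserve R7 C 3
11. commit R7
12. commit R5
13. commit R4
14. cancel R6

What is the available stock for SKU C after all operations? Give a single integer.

Answer: 17

Derivation:
Step 1: reserve R1 C 9 -> on_hand[A=56 B=59 C=29] avail[A=56 B=59 C=20] open={R1}
Step 2: reserve R2 B 5 -> on_hand[A=56 B=59 C=29] avail[A=56 B=54 C=20] open={R1,R2}
Step 3: reserve R3 A 6 -> on_hand[A=56 B=59 C=29] avail[A=50 B=54 C=20] open={R1,R2,R3}
Step 4: commit R3 -> on_hand[A=50 B=59 C=29] avail[A=50 B=54 C=20] open={R1,R2}
Step 5: commit R2 -> on_hand[A=50 B=54 C=29] avail[A=50 B=54 C=20] open={R1}
Step 6: commit R1 -> on_hand[A=50 B=54 C=20] avail[A=50 B=54 C=20] open={}
Step 7: reserve R4 A 7 -> on_hand[A=50 B=54 C=20] avail[A=43 B=54 C=20] open={R4}
Step 8: reserve R5 A 9 -> on_hand[A=50 B=54 C=20] avail[A=34 B=54 C=20] open={R4,R5}
Step 9: reserve R6 C 2 -> on_hand[A=50 B=54 C=20] avail[A=34 B=54 C=18] open={R4,R5,R6}
Step 10: reserve R7 C 3 -> on_hand[A=50 B=54 C=20] avail[A=34 B=54 C=15] open={R4,R5,R6,R7}
Step 11: commit R7 -> on_hand[A=50 B=54 C=17] avail[A=34 B=54 C=15] open={R4,R5,R6}
Step 12: commit R5 -> on_hand[A=41 B=54 C=17] avail[A=34 B=54 C=15] open={R4,R6}
Step 13: commit R4 -> on_hand[A=34 B=54 C=17] avail[A=34 B=54 C=15] open={R6}
Step 14: cancel R6 -> on_hand[A=34 B=54 C=17] avail[A=34 B=54 C=17] open={}
Final available[C] = 17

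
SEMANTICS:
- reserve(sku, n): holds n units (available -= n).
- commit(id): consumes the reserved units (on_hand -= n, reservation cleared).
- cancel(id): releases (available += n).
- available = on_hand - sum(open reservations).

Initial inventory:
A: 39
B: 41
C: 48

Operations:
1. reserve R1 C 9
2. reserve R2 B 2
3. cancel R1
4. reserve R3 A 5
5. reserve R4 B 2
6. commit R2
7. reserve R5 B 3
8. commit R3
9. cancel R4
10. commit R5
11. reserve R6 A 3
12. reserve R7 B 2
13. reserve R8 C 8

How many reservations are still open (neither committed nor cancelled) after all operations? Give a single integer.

Step 1: reserve R1 C 9 -> on_hand[A=39 B=41 C=48] avail[A=39 B=41 C=39] open={R1}
Step 2: reserve R2 B 2 -> on_hand[A=39 B=41 C=48] avail[A=39 B=39 C=39] open={R1,R2}
Step 3: cancel R1 -> on_hand[A=39 B=41 C=48] avail[A=39 B=39 C=48] open={R2}
Step 4: reserve R3 A 5 -> on_hand[A=39 B=41 C=48] avail[A=34 B=39 C=48] open={R2,R3}
Step 5: reserve R4 B 2 -> on_hand[A=39 B=41 C=48] avail[A=34 B=37 C=48] open={R2,R3,R4}
Step 6: commit R2 -> on_hand[A=39 B=39 C=48] avail[A=34 B=37 C=48] open={R3,R4}
Step 7: reserve R5 B 3 -> on_hand[A=39 B=39 C=48] avail[A=34 B=34 C=48] open={R3,R4,R5}
Step 8: commit R3 -> on_hand[A=34 B=39 C=48] avail[A=34 B=34 C=48] open={R4,R5}
Step 9: cancel R4 -> on_hand[A=34 B=39 C=48] avail[A=34 B=36 C=48] open={R5}
Step 10: commit R5 -> on_hand[A=34 B=36 C=48] avail[A=34 B=36 C=48] open={}
Step 11: reserve R6 A 3 -> on_hand[A=34 B=36 C=48] avail[A=31 B=36 C=48] open={R6}
Step 12: reserve R7 B 2 -> on_hand[A=34 B=36 C=48] avail[A=31 B=34 C=48] open={R6,R7}
Step 13: reserve R8 C 8 -> on_hand[A=34 B=36 C=48] avail[A=31 B=34 C=40] open={R6,R7,R8}
Open reservations: ['R6', 'R7', 'R8'] -> 3

Answer: 3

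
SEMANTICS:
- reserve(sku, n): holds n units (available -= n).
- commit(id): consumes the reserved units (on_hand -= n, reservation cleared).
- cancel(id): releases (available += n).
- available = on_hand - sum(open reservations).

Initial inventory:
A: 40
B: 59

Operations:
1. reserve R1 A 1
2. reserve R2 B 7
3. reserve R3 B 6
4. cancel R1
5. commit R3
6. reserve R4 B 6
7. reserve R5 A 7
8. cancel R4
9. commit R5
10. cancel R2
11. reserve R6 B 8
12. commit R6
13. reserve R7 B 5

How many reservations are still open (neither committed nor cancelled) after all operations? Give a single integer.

Answer: 1

Derivation:
Step 1: reserve R1 A 1 -> on_hand[A=40 B=59] avail[A=39 B=59] open={R1}
Step 2: reserve R2 B 7 -> on_hand[A=40 B=59] avail[A=39 B=52] open={R1,R2}
Step 3: reserve R3 B 6 -> on_hand[A=40 B=59] avail[A=39 B=46] open={R1,R2,R3}
Step 4: cancel R1 -> on_hand[A=40 B=59] avail[A=40 B=46] open={R2,R3}
Step 5: commit R3 -> on_hand[A=40 B=53] avail[A=40 B=46] open={R2}
Step 6: reserve R4 B 6 -> on_hand[A=40 B=53] avail[A=40 B=40] open={R2,R4}
Step 7: reserve R5 A 7 -> on_hand[A=40 B=53] avail[A=33 B=40] open={R2,R4,R5}
Step 8: cancel R4 -> on_hand[A=40 B=53] avail[A=33 B=46] open={R2,R5}
Step 9: commit R5 -> on_hand[A=33 B=53] avail[A=33 B=46] open={R2}
Step 10: cancel R2 -> on_hand[A=33 B=53] avail[A=33 B=53] open={}
Step 11: reserve R6 B 8 -> on_hand[A=33 B=53] avail[A=33 B=45] open={R6}
Step 12: commit R6 -> on_hand[A=33 B=45] avail[A=33 B=45] open={}
Step 13: reserve R7 B 5 -> on_hand[A=33 B=45] avail[A=33 B=40] open={R7}
Open reservations: ['R7'] -> 1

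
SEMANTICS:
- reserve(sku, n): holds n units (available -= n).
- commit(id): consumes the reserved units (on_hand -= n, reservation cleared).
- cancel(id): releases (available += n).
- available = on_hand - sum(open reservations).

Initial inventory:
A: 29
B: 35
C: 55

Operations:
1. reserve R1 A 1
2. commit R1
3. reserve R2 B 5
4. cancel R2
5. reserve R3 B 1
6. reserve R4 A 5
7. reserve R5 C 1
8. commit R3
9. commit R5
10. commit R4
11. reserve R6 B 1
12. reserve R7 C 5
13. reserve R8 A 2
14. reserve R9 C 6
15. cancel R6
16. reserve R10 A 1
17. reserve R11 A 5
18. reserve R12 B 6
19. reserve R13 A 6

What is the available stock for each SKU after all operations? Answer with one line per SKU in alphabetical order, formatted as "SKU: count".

Step 1: reserve R1 A 1 -> on_hand[A=29 B=35 C=55] avail[A=28 B=35 C=55] open={R1}
Step 2: commit R1 -> on_hand[A=28 B=35 C=55] avail[A=28 B=35 C=55] open={}
Step 3: reserve R2 B 5 -> on_hand[A=28 B=35 C=55] avail[A=28 B=30 C=55] open={R2}
Step 4: cancel R2 -> on_hand[A=28 B=35 C=55] avail[A=28 B=35 C=55] open={}
Step 5: reserve R3 B 1 -> on_hand[A=28 B=35 C=55] avail[A=28 B=34 C=55] open={R3}
Step 6: reserve R4 A 5 -> on_hand[A=28 B=35 C=55] avail[A=23 B=34 C=55] open={R3,R4}
Step 7: reserve R5 C 1 -> on_hand[A=28 B=35 C=55] avail[A=23 B=34 C=54] open={R3,R4,R5}
Step 8: commit R3 -> on_hand[A=28 B=34 C=55] avail[A=23 B=34 C=54] open={R4,R5}
Step 9: commit R5 -> on_hand[A=28 B=34 C=54] avail[A=23 B=34 C=54] open={R4}
Step 10: commit R4 -> on_hand[A=23 B=34 C=54] avail[A=23 B=34 C=54] open={}
Step 11: reserve R6 B 1 -> on_hand[A=23 B=34 C=54] avail[A=23 B=33 C=54] open={R6}
Step 12: reserve R7 C 5 -> on_hand[A=23 B=34 C=54] avail[A=23 B=33 C=49] open={R6,R7}
Step 13: reserve R8 A 2 -> on_hand[A=23 B=34 C=54] avail[A=21 B=33 C=49] open={R6,R7,R8}
Step 14: reserve R9 C 6 -> on_hand[A=23 B=34 C=54] avail[A=21 B=33 C=43] open={R6,R7,R8,R9}
Step 15: cancel R6 -> on_hand[A=23 B=34 C=54] avail[A=21 B=34 C=43] open={R7,R8,R9}
Step 16: reserve R10 A 1 -> on_hand[A=23 B=34 C=54] avail[A=20 B=34 C=43] open={R10,R7,R8,R9}
Step 17: reserve R11 A 5 -> on_hand[A=23 B=34 C=54] avail[A=15 B=34 C=43] open={R10,R11,R7,R8,R9}
Step 18: reserve R12 B 6 -> on_hand[A=23 B=34 C=54] avail[A=15 B=28 C=43] open={R10,R11,R12,R7,R8,R9}
Step 19: reserve R13 A 6 -> on_hand[A=23 B=34 C=54] avail[A=9 B=28 C=43] open={R10,R11,R12,R13,R7,R8,R9}

Answer: A: 9
B: 28
C: 43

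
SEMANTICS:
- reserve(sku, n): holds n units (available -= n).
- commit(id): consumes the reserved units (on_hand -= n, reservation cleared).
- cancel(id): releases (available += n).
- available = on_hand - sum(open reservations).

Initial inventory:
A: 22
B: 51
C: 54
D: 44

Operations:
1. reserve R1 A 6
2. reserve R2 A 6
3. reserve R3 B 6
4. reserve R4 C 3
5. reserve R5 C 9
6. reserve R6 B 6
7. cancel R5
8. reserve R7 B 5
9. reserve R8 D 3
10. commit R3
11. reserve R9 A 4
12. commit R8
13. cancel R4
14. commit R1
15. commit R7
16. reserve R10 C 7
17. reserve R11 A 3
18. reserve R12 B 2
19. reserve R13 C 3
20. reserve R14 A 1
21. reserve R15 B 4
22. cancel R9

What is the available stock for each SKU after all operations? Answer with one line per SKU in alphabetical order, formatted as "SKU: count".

Answer: A: 6
B: 28
C: 44
D: 41

Derivation:
Step 1: reserve R1 A 6 -> on_hand[A=22 B=51 C=54 D=44] avail[A=16 B=51 C=54 D=44] open={R1}
Step 2: reserve R2 A 6 -> on_hand[A=22 B=51 C=54 D=44] avail[A=10 B=51 C=54 D=44] open={R1,R2}
Step 3: reserve R3 B 6 -> on_hand[A=22 B=51 C=54 D=44] avail[A=10 B=45 C=54 D=44] open={R1,R2,R3}
Step 4: reserve R4 C 3 -> on_hand[A=22 B=51 C=54 D=44] avail[A=10 B=45 C=51 D=44] open={R1,R2,R3,R4}
Step 5: reserve R5 C 9 -> on_hand[A=22 B=51 C=54 D=44] avail[A=10 B=45 C=42 D=44] open={R1,R2,R3,R4,R5}
Step 6: reserve R6 B 6 -> on_hand[A=22 B=51 C=54 D=44] avail[A=10 B=39 C=42 D=44] open={R1,R2,R3,R4,R5,R6}
Step 7: cancel R5 -> on_hand[A=22 B=51 C=54 D=44] avail[A=10 B=39 C=51 D=44] open={R1,R2,R3,R4,R6}
Step 8: reserve R7 B 5 -> on_hand[A=22 B=51 C=54 D=44] avail[A=10 B=34 C=51 D=44] open={R1,R2,R3,R4,R6,R7}
Step 9: reserve R8 D 3 -> on_hand[A=22 B=51 C=54 D=44] avail[A=10 B=34 C=51 D=41] open={R1,R2,R3,R4,R6,R7,R8}
Step 10: commit R3 -> on_hand[A=22 B=45 C=54 D=44] avail[A=10 B=34 C=51 D=41] open={R1,R2,R4,R6,R7,R8}
Step 11: reserve R9 A 4 -> on_hand[A=22 B=45 C=54 D=44] avail[A=6 B=34 C=51 D=41] open={R1,R2,R4,R6,R7,R8,R9}
Step 12: commit R8 -> on_hand[A=22 B=45 C=54 D=41] avail[A=6 B=34 C=51 D=41] open={R1,R2,R4,R6,R7,R9}
Step 13: cancel R4 -> on_hand[A=22 B=45 C=54 D=41] avail[A=6 B=34 C=54 D=41] open={R1,R2,R6,R7,R9}
Step 14: commit R1 -> on_hand[A=16 B=45 C=54 D=41] avail[A=6 B=34 C=54 D=41] open={R2,R6,R7,R9}
Step 15: commit R7 -> on_hand[A=16 B=40 C=54 D=41] avail[A=6 B=34 C=54 D=41] open={R2,R6,R9}
Step 16: reserve R10 C 7 -> on_hand[A=16 B=40 C=54 D=41] avail[A=6 B=34 C=47 D=41] open={R10,R2,R6,R9}
Step 17: reserve R11 A 3 -> on_hand[A=16 B=40 C=54 D=41] avail[A=3 B=34 C=47 D=41] open={R10,R11,R2,R6,R9}
Step 18: reserve R12 B 2 -> on_hand[A=16 B=40 C=54 D=41] avail[A=3 B=32 C=47 D=41] open={R10,R11,R12,R2,R6,R9}
Step 19: reserve R13 C 3 -> on_hand[A=16 B=40 C=54 D=41] avail[A=3 B=32 C=44 D=41] open={R10,R11,R12,R13,R2,R6,R9}
Step 20: reserve R14 A 1 -> on_hand[A=16 B=40 C=54 D=41] avail[A=2 B=32 C=44 D=41] open={R10,R11,R12,R13,R14,R2,R6,R9}
Step 21: reserve R15 B 4 -> on_hand[A=16 B=40 C=54 D=41] avail[A=2 B=28 C=44 D=41] open={R10,R11,R12,R13,R14,R15,R2,R6,R9}
Step 22: cancel R9 -> on_hand[A=16 B=40 C=54 D=41] avail[A=6 B=28 C=44 D=41] open={R10,R11,R12,R13,R14,R15,R2,R6}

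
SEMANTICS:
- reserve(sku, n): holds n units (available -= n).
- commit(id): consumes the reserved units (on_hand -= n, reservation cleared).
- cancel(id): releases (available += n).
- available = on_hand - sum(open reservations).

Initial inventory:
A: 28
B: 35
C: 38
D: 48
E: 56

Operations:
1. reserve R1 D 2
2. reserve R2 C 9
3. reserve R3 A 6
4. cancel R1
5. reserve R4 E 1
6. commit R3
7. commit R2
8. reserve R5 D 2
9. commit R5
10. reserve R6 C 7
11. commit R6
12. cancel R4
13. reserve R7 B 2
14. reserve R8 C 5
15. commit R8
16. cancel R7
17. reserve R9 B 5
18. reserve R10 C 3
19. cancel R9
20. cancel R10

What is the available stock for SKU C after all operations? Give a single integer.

Answer: 17

Derivation:
Step 1: reserve R1 D 2 -> on_hand[A=28 B=35 C=38 D=48 E=56] avail[A=28 B=35 C=38 D=46 E=56] open={R1}
Step 2: reserve R2 C 9 -> on_hand[A=28 B=35 C=38 D=48 E=56] avail[A=28 B=35 C=29 D=46 E=56] open={R1,R2}
Step 3: reserve R3 A 6 -> on_hand[A=28 B=35 C=38 D=48 E=56] avail[A=22 B=35 C=29 D=46 E=56] open={R1,R2,R3}
Step 4: cancel R1 -> on_hand[A=28 B=35 C=38 D=48 E=56] avail[A=22 B=35 C=29 D=48 E=56] open={R2,R3}
Step 5: reserve R4 E 1 -> on_hand[A=28 B=35 C=38 D=48 E=56] avail[A=22 B=35 C=29 D=48 E=55] open={R2,R3,R4}
Step 6: commit R3 -> on_hand[A=22 B=35 C=38 D=48 E=56] avail[A=22 B=35 C=29 D=48 E=55] open={R2,R4}
Step 7: commit R2 -> on_hand[A=22 B=35 C=29 D=48 E=56] avail[A=22 B=35 C=29 D=48 E=55] open={R4}
Step 8: reserve R5 D 2 -> on_hand[A=22 B=35 C=29 D=48 E=56] avail[A=22 B=35 C=29 D=46 E=55] open={R4,R5}
Step 9: commit R5 -> on_hand[A=22 B=35 C=29 D=46 E=56] avail[A=22 B=35 C=29 D=46 E=55] open={R4}
Step 10: reserve R6 C 7 -> on_hand[A=22 B=35 C=29 D=46 E=56] avail[A=22 B=35 C=22 D=46 E=55] open={R4,R6}
Step 11: commit R6 -> on_hand[A=22 B=35 C=22 D=46 E=56] avail[A=22 B=35 C=22 D=46 E=55] open={R4}
Step 12: cancel R4 -> on_hand[A=22 B=35 C=22 D=46 E=56] avail[A=22 B=35 C=22 D=46 E=56] open={}
Step 13: reserve R7 B 2 -> on_hand[A=22 B=35 C=22 D=46 E=56] avail[A=22 B=33 C=22 D=46 E=56] open={R7}
Step 14: reserve R8 C 5 -> on_hand[A=22 B=35 C=22 D=46 E=56] avail[A=22 B=33 C=17 D=46 E=56] open={R7,R8}
Step 15: commit R8 -> on_hand[A=22 B=35 C=17 D=46 E=56] avail[A=22 B=33 C=17 D=46 E=56] open={R7}
Step 16: cancel R7 -> on_hand[A=22 B=35 C=17 D=46 E=56] avail[A=22 B=35 C=17 D=46 E=56] open={}
Step 17: reserve R9 B 5 -> on_hand[A=22 B=35 C=17 D=46 E=56] avail[A=22 B=30 C=17 D=46 E=56] open={R9}
Step 18: reserve R10 C 3 -> on_hand[A=22 B=35 C=17 D=46 E=56] avail[A=22 B=30 C=14 D=46 E=56] open={R10,R9}
Step 19: cancel R9 -> on_hand[A=22 B=35 C=17 D=46 E=56] avail[A=22 B=35 C=14 D=46 E=56] open={R10}
Step 20: cancel R10 -> on_hand[A=22 B=35 C=17 D=46 E=56] avail[A=22 B=35 C=17 D=46 E=56] open={}
Final available[C] = 17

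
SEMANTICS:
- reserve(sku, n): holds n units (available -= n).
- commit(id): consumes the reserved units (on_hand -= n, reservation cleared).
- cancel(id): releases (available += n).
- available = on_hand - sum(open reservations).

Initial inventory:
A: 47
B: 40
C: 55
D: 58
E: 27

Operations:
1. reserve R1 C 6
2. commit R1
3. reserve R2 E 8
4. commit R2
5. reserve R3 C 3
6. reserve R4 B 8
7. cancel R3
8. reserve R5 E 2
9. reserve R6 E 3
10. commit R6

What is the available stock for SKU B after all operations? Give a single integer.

Answer: 32

Derivation:
Step 1: reserve R1 C 6 -> on_hand[A=47 B=40 C=55 D=58 E=27] avail[A=47 B=40 C=49 D=58 E=27] open={R1}
Step 2: commit R1 -> on_hand[A=47 B=40 C=49 D=58 E=27] avail[A=47 B=40 C=49 D=58 E=27] open={}
Step 3: reserve R2 E 8 -> on_hand[A=47 B=40 C=49 D=58 E=27] avail[A=47 B=40 C=49 D=58 E=19] open={R2}
Step 4: commit R2 -> on_hand[A=47 B=40 C=49 D=58 E=19] avail[A=47 B=40 C=49 D=58 E=19] open={}
Step 5: reserve R3 C 3 -> on_hand[A=47 B=40 C=49 D=58 E=19] avail[A=47 B=40 C=46 D=58 E=19] open={R3}
Step 6: reserve R4 B 8 -> on_hand[A=47 B=40 C=49 D=58 E=19] avail[A=47 B=32 C=46 D=58 E=19] open={R3,R4}
Step 7: cancel R3 -> on_hand[A=47 B=40 C=49 D=58 E=19] avail[A=47 B=32 C=49 D=58 E=19] open={R4}
Step 8: reserve R5 E 2 -> on_hand[A=47 B=40 C=49 D=58 E=19] avail[A=47 B=32 C=49 D=58 E=17] open={R4,R5}
Step 9: reserve R6 E 3 -> on_hand[A=47 B=40 C=49 D=58 E=19] avail[A=47 B=32 C=49 D=58 E=14] open={R4,R5,R6}
Step 10: commit R6 -> on_hand[A=47 B=40 C=49 D=58 E=16] avail[A=47 B=32 C=49 D=58 E=14] open={R4,R5}
Final available[B] = 32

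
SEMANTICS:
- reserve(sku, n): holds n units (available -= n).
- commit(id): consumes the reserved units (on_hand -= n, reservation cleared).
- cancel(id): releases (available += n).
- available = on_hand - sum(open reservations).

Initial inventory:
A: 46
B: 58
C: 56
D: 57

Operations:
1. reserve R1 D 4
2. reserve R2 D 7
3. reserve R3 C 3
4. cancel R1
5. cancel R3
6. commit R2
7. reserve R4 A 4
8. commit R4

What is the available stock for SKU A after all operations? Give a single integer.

Step 1: reserve R1 D 4 -> on_hand[A=46 B=58 C=56 D=57] avail[A=46 B=58 C=56 D=53] open={R1}
Step 2: reserve R2 D 7 -> on_hand[A=46 B=58 C=56 D=57] avail[A=46 B=58 C=56 D=46] open={R1,R2}
Step 3: reserve R3 C 3 -> on_hand[A=46 B=58 C=56 D=57] avail[A=46 B=58 C=53 D=46] open={R1,R2,R3}
Step 4: cancel R1 -> on_hand[A=46 B=58 C=56 D=57] avail[A=46 B=58 C=53 D=50] open={R2,R3}
Step 5: cancel R3 -> on_hand[A=46 B=58 C=56 D=57] avail[A=46 B=58 C=56 D=50] open={R2}
Step 6: commit R2 -> on_hand[A=46 B=58 C=56 D=50] avail[A=46 B=58 C=56 D=50] open={}
Step 7: reserve R4 A 4 -> on_hand[A=46 B=58 C=56 D=50] avail[A=42 B=58 C=56 D=50] open={R4}
Step 8: commit R4 -> on_hand[A=42 B=58 C=56 D=50] avail[A=42 B=58 C=56 D=50] open={}
Final available[A] = 42

Answer: 42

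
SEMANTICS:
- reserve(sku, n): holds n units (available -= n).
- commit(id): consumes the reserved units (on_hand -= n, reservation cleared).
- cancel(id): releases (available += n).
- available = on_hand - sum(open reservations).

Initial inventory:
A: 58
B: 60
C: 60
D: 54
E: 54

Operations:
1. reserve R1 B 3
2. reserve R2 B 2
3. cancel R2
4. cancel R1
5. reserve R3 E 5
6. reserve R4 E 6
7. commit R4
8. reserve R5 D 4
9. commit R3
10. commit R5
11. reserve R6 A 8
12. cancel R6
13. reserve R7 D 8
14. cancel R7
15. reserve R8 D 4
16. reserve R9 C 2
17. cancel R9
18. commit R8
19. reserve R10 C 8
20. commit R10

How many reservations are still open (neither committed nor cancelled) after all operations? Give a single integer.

Step 1: reserve R1 B 3 -> on_hand[A=58 B=60 C=60 D=54 E=54] avail[A=58 B=57 C=60 D=54 E=54] open={R1}
Step 2: reserve R2 B 2 -> on_hand[A=58 B=60 C=60 D=54 E=54] avail[A=58 B=55 C=60 D=54 E=54] open={R1,R2}
Step 3: cancel R2 -> on_hand[A=58 B=60 C=60 D=54 E=54] avail[A=58 B=57 C=60 D=54 E=54] open={R1}
Step 4: cancel R1 -> on_hand[A=58 B=60 C=60 D=54 E=54] avail[A=58 B=60 C=60 D=54 E=54] open={}
Step 5: reserve R3 E 5 -> on_hand[A=58 B=60 C=60 D=54 E=54] avail[A=58 B=60 C=60 D=54 E=49] open={R3}
Step 6: reserve R4 E 6 -> on_hand[A=58 B=60 C=60 D=54 E=54] avail[A=58 B=60 C=60 D=54 E=43] open={R3,R4}
Step 7: commit R4 -> on_hand[A=58 B=60 C=60 D=54 E=48] avail[A=58 B=60 C=60 D=54 E=43] open={R3}
Step 8: reserve R5 D 4 -> on_hand[A=58 B=60 C=60 D=54 E=48] avail[A=58 B=60 C=60 D=50 E=43] open={R3,R5}
Step 9: commit R3 -> on_hand[A=58 B=60 C=60 D=54 E=43] avail[A=58 B=60 C=60 D=50 E=43] open={R5}
Step 10: commit R5 -> on_hand[A=58 B=60 C=60 D=50 E=43] avail[A=58 B=60 C=60 D=50 E=43] open={}
Step 11: reserve R6 A 8 -> on_hand[A=58 B=60 C=60 D=50 E=43] avail[A=50 B=60 C=60 D=50 E=43] open={R6}
Step 12: cancel R6 -> on_hand[A=58 B=60 C=60 D=50 E=43] avail[A=58 B=60 C=60 D=50 E=43] open={}
Step 13: reserve R7 D 8 -> on_hand[A=58 B=60 C=60 D=50 E=43] avail[A=58 B=60 C=60 D=42 E=43] open={R7}
Step 14: cancel R7 -> on_hand[A=58 B=60 C=60 D=50 E=43] avail[A=58 B=60 C=60 D=50 E=43] open={}
Step 15: reserve R8 D 4 -> on_hand[A=58 B=60 C=60 D=50 E=43] avail[A=58 B=60 C=60 D=46 E=43] open={R8}
Step 16: reserve R9 C 2 -> on_hand[A=58 B=60 C=60 D=50 E=43] avail[A=58 B=60 C=58 D=46 E=43] open={R8,R9}
Step 17: cancel R9 -> on_hand[A=58 B=60 C=60 D=50 E=43] avail[A=58 B=60 C=60 D=46 E=43] open={R8}
Step 18: commit R8 -> on_hand[A=58 B=60 C=60 D=46 E=43] avail[A=58 B=60 C=60 D=46 E=43] open={}
Step 19: reserve R10 C 8 -> on_hand[A=58 B=60 C=60 D=46 E=43] avail[A=58 B=60 C=52 D=46 E=43] open={R10}
Step 20: commit R10 -> on_hand[A=58 B=60 C=52 D=46 E=43] avail[A=58 B=60 C=52 D=46 E=43] open={}
Open reservations: [] -> 0

Answer: 0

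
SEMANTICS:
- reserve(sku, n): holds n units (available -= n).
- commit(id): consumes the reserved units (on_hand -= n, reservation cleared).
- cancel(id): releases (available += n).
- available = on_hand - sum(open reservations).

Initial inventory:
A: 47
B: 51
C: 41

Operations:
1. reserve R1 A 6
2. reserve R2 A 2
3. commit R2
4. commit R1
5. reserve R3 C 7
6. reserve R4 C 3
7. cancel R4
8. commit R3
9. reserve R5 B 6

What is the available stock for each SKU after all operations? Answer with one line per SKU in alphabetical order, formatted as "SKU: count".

Answer: A: 39
B: 45
C: 34

Derivation:
Step 1: reserve R1 A 6 -> on_hand[A=47 B=51 C=41] avail[A=41 B=51 C=41] open={R1}
Step 2: reserve R2 A 2 -> on_hand[A=47 B=51 C=41] avail[A=39 B=51 C=41] open={R1,R2}
Step 3: commit R2 -> on_hand[A=45 B=51 C=41] avail[A=39 B=51 C=41] open={R1}
Step 4: commit R1 -> on_hand[A=39 B=51 C=41] avail[A=39 B=51 C=41] open={}
Step 5: reserve R3 C 7 -> on_hand[A=39 B=51 C=41] avail[A=39 B=51 C=34] open={R3}
Step 6: reserve R4 C 3 -> on_hand[A=39 B=51 C=41] avail[A=39 B=51 C=31] open={R3,R4}
Step 7: cancel R4 -> on_hand[A=39 B=51 C=41] avail[A=39 B=51 C=34] open={R3}
Step 8: commit R3 -> on_hand[A=39 B=51 C=34] avail[A=39 B=51 C=34] open={}
Step 9: reserve R5 B 6 -> on_hand[A=39 B=51 C=34] avail[A=39 B=45 C=34] open={R5}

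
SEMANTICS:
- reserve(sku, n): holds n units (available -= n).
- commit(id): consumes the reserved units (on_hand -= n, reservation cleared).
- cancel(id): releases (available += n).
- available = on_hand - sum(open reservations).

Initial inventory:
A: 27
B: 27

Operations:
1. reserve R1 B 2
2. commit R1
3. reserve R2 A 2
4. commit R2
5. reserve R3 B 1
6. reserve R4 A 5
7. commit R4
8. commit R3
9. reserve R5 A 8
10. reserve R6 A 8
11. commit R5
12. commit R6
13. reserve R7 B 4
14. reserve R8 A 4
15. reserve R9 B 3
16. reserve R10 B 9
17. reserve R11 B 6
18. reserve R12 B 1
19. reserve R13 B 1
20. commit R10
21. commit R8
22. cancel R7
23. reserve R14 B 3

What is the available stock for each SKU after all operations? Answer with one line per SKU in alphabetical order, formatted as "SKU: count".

Answer: A: 0
B: 1

Derivation:
Step 1: reserve R1 B 2 -> on_hand[A=27 B=27] avail[A=27 B=25] open={R1}
Step 2: commit R1 -> on_hand[A=27 B=25] avail[A=27 B=25] open={}
Step 3: reserve R2 A 2 -> on_hand[A=27 B=25] avail[A=25 B=25] open={R2}
Step 4: commit R2 -> on_hand[A=25 B=25] avail[A=25 B=25] open={}
Step 5: reserve R3 B 1 -> on_hand[A=25 B=25] avail[A=25 B=24] open={R3}
Step 6: reserve R4 A 5 -> on_hand[A=25 B=25] avail[A=20 B=24] open={R3,R4}
Step 7: commit R4 -> on_hand[A=20 B=25] avail[A=20 B=24] open={R3}
Step 8: commit R3 -> on_hand[A=20 B=24] avail[A=20 B=24] open={}
Step 9: reserve R5 A 8 -> on_hand[A=20 B=24] avail[A=12 B=24] open={R5}
Step 10: reserve R6 A 8 -> on_hand[A=20 B=24] avail[A=4 B=24] open={R5,R6}
Step 11: commit R5 -> on_hand[A=12 B=24] avail[A=4 B=24] open={R6}
Step 12: commit R6 -> on_hand[A=4 B=24] avail[A=4 B=24] open={}
Step 13: reserve R7 B 4 -> on_hand[A=4 B=24] avail[A=4 B=20] open={R7}
Step 14: reserve R8 A 4 -> on_hand[A=4 B=24] avail[A=0 B=20] open={R7,R8}
Step 15: reserve R9 B 3 -> on_hand[A=4 B=24] avail[A=0 B=17] open={R7,R8,R9}
Step 16: reserve R10 B 9 -> on_hand[A=4 B=24] avail[A=0 B=8] open={R10,R7,R8,R9}
Step 17: reserve R11 B 6 -> on_hand[A=4 B=24] avail[A=0 B=2] open={R10,R11,R7,R8,R9}
Step 18: reserve R12 B 1 -> on_hand[A=4 B=24] avail[A=0 B=1] open={R10,R11,R12,R7,R8,R9}
Step 19: reserve R13 B 1 -> on_hand[A=4 B=24] avail[A=0 B=0] open={R10,R11,R12,R13,R7,R8,R9}
Step 20: commit R10 -> on_hand[A=4 B=15] avail[A=0 B=0] open={R11,R12,R13,R7,R8,R9}
Step 21: commit R8 -> on_hand[A=0 B=15] avail[A=0 B=0] open={R11,R12,R13,R7,R9}
Step 22: cancel R7 -> on_hand[A=0 B=15] avail[A=0 B=4] open={R11,R12,R13,R9}
Step 23: reserve R14 B 3 -> on_hand[A=0 B=15] avail[A=0 B=1] open={R11,R12,R13,R14,R9}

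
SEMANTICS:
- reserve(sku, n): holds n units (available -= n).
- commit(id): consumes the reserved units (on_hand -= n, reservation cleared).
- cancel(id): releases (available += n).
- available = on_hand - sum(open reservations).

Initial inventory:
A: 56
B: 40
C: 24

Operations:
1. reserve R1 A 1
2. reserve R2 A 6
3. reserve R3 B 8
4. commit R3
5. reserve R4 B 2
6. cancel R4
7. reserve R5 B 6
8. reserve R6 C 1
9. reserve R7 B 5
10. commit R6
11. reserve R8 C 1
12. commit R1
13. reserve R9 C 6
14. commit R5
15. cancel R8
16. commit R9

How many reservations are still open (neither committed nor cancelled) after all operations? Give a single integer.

Step 1: reserve R1 A 1 -> on_hand[A=56 B=40 C=24] avail[A=55 B=40 C=24] open={R1}
Step 2: reserve R2 A 6 -> on_hand[A=56 B=40 C=24] avail[A=49 B=40 C=24] open={R1,R2}
Step 3: reserve R3 B 8 -> on_hand[A=56 B=40 C=24] avail[A=49 B=32 C=24] open={R1,R2,R3}
Step 4: commit R3 -> on_hand[A=56 B=32 C=24] avail[A=49 B=32 C=24] open={R1,R2}
Step 5: reserve R4 B 2 -> on_hand[A=56 B=32 C=24] avail[A=49 B=30 C=24] open={R1,R2,R4}
Step 6: cancel R4 -> on_hand[A=56 B=32 C=24] avail[A=49 B=32 C=24] open={R1,R2}
Step 7: reserve R5 B 6 -> on_hand[A=56 B=32 C=24] avail[A=49 B=26 C=24] open={R1,R2,R5}
Step 8: reserve R6 C 1 -> on_hand[A=56 B=32 C=24] avail[A=49 B=26 C=23] open={R1,R2,R5,R6}
Step 9: reserve R7 B 5 -> on_hand[A=56 B=32 C=24] avail[A=49 B=21 C=23] open={R1,R2,R5,R6,R7}
Step 10: commit R6 -> on_hand[A=56 B=32 C=23] avail[A=49 B=21 C=23] open={R1,R2,R5,R7}
Step 11: reserve R8 C 1 -> on_hand[A=56 B=32 C=23] avail[A=49 B=21 C=22] open={R1,R2,R5,R7,R8}
Step 12: commit R1 -> on_hand[A=55 B=32 C=23] avail[A=49 B=21 C=22] open={R2,R5,R7,R8}
Step 13: reserve R9 C 6 -> on_hand[A=55 B=32 C=23] avail[A=49 B=21 C=16] open={R2,R5,R7,R8,R9}
Step 14: commit R5 -> on_hand[A=55 B=26 C=23] avail[A=49 B=21 C=16] open={R2,R7,R8,R9}
Step 15: cancel R8 -> on_hand[A=55 B=26 C=23] avail[A=49 B=21 C=17] open={R2,R7,R9}
Step 16: commit R9 -> on_hand[A=55 B=26 C=17] avail[A=49 B=21 C=17] open={R2,R7}
Open reservations: ['R2', 'R7'] -> 2

Answer: 2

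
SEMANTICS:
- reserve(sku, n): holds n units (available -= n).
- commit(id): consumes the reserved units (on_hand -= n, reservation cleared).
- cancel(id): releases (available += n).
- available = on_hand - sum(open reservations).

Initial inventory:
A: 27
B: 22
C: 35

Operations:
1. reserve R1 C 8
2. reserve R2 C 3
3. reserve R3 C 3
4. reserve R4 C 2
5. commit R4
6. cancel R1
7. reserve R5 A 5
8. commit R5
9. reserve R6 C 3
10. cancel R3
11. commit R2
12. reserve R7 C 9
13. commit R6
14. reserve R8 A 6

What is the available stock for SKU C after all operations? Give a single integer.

Step 1: reserve R1 C 8 -> on_hand[A=27 B=22 C=35] avail[A=27 B=22 C=27] open={R1}
Step 2: reserve R2 C 3 -> on_hand[A=27 B=22 C=35] avail[A=27 B=22 C=24] open={R1,R2}
Step 3: reserve R3 C 3 -> on_hand[A=27 B=22 C=35] avail[A=27 B=22 C=21] open={R1,R2,R3}
Step 4: reserve R4 C 2 -> on_hand[A=27 B=22 C=35] avail[A=27 B=22 C=19] open={R1,R2,R3,R4}
Step 5: commit R4 -> on_hand[A=27 B=22 C=33] avail[A=27 B=22 C=19] open={R1,R2,R3}
Step 6: cancel R1 -> on_hand[A=27 B=22 C=33] avail[A=27 B=22 C=27] open={R2,R3}
Step 7: reserve R5 A 5 -> on_hand[A=27 B=22 C=33] avail[A=22 B=22 C=27] open={R2,R3,R5}
Step 8: commit R5 -> on_hand[A=22 B=22 C=33] avail[A=22 B=22 C=27] open={R2,R3}
Step 9: reserve R6 C 3 -> on_hand[A=22 B=22 C=33] avail[A=22 B=22 C=24] open={R2,R3,R6}
Step 10: cancel R3 -> on_hand[A=22 B=22 C=33] avail[A=22 B=22 C=27] open={R2,R6}
Step 11: commit R2 -> on_hand[A=22 B=22 C=30] avail[A=22 B=22 C=27] open={R6}
Step 12: reserve R7 C 9 -> on_hand[A=22 B=22 C=30] avail[A=22 B=22 C=18] open={R6,R7}
Step 13: commit R6 -> on_hand[A=22 B=22 C=27] avail[A=22 B=22 C=18] open={R7}
Step 14: reserve R8 A 6 -> on_hand[A=22 B=22 C=27] avail[A=16 B=22 C=18] open={R7,R8}
Final available[C] = 18

Answer: 18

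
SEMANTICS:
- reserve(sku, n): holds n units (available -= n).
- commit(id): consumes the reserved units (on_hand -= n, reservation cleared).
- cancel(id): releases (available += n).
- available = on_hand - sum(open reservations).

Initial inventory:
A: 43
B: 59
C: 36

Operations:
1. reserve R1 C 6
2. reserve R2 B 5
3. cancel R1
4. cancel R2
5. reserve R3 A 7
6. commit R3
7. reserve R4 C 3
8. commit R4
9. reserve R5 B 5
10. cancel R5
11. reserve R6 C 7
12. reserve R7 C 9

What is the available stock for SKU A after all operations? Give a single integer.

Step 1: reserve R1 C 6 -> on_hand[A=43 B=59 C=36] avail[A=43 B=59 C=30] open={R1}
Step 2: reserve R2 B 5 -> on_hand[A=43 B=59 C=36] avail[A=43 B=54 C=30] open={R1,R2}
Step 3: cancel R1 -> on_hand[A=43 B=59 C=36] avail[A=43 B=54 C=36] open={R2}
Step 4: cancel R2 -> on_hand[A=43 B=59 C=36] avail[A=43 B=59 C=36] open={}
Step 5: reserve R3 A 7 -> on_hand[A=43 B=59 C=36] avail[A=36 B=59 C=36] open={R3}
Step 6: commit R3 -> on_hand[A=36 B=59 C=36] avail[A=36 B=59 C=36] open={}
Step 7: reserve R4 C 3 -> on_hand[A=36 B=59 C=36] avail[A=36 B=59 C=33] open={R4}
Step 8: commit R4 -> on_hand[A=36 B=59 C=33] avail[A=36 B=59 C=33] open={}
Step 9: reserve R5 B 5 -> on_hand[A=36 B=59 C=33] avail[A=36 B=54 C=33] open={R5}
Step 10: cancel R5 -> on_hand[A=36 B=59 C=33] avail[A=36 B=59 C=33] open={}
Step 11: reserve R6 C 7 -> on_hand[A=36 B=59 C=33] avail[A=36 B=59 C=26] open={R6}
Step 12: reserve R7 C 9 -> on_hand[A=36 B=59 C=33] avail[A=36 B=59 C=17] open={R6,R7}
Final available[A] = 36

Answer: 36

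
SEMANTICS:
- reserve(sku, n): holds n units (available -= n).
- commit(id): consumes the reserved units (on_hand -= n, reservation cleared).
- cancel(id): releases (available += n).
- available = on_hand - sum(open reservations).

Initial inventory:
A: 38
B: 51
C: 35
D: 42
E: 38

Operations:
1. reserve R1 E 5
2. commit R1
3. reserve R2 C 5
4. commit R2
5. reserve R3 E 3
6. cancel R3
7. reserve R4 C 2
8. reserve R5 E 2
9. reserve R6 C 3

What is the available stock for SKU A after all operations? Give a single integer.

Answer: 38

Derivation:
Step 1: reserve R1 E 5 -> on_hand[A=38 B=51 C=35 D=42 E=38] avail[A=38 B=51 C=35 D=42 E=33] open={R1}
Step 2: commit R1 -> on_hand[A=38 B=51 C=35 D=42 E=33] avail[A=38 B=51 C=35 D=42 E=33] open={}
Step 3: reserve R2 C 5 -> on_hand[A=38 B=51 C=35 D=42 E=33] avail[A=38 B=51 C=30 D=42 E=33] open={R2}
Step 4: commit R2 -> on_hand[A=38 B=51 C=30 D=42 E=33] avail[A=38 B=51 C=30 D=42 E=33] open={}
Step 5: reserve R3 E 3 -> on_hand[A=38 B=51 C=30 D=42 E=33] avail[A=38 B=51 C=30 D=42 E=30] open={R3}
Step 6: cancel R3 -> on_hand[A=38 B=51 C=30 D=42 E=33] avail[A=38 B=51 C=30 D=42 E=33] open={}
Step 7: reserve R4 C 2 -> on_hand[A=38 B=51 C=30 D=42 E=33] avail[A=38 B=51 C=28 D=42 E=33] open={R4}
Step 8: reserve R5 E 2 -> on_hand[A=38 B=51 C=30 D=42 E=33] avail[A=38 B=51 C=28 D=42 E=31] open={R4,R5}
Step 9: reserve R6 C 3 -> on_hand[A=38 B=51 C=30 D=42 E=33] avail[A=38 B=51 C=25 D=42 E=31] open={R4,R5,R6}
Final available[A] = 38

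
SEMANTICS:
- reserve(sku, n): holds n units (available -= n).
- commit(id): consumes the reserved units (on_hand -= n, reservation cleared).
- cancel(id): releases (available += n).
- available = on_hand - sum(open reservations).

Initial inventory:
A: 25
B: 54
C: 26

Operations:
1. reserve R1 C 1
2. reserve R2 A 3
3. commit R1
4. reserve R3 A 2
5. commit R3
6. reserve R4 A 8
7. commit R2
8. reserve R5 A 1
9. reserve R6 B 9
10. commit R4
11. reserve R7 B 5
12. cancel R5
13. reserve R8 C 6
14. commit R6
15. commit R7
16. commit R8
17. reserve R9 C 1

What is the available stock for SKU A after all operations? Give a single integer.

Step 1: reserve R1 C 1 -> on_hand[A=25 B=54 C=26] avail[A=25 B=54 C=25] open={R1}
Step 2: reserve R2 A 3 -> on_hand[A=25 B=54 C=26] avail[A=22 B=54 C=25] open={R1,R2}
Step 3: commit R1 -> on_hand[A=25 B=54 C=25] avail[A=22 B=54 C=25] open={R2}
Step 4: reserve R3 A 2 -> on_hand[A=25 B=54 C=25] avail[A=20 B=54 C=25] open={R2,R3}
Step 5: commit R3 -> on_hand[A=23 B=54 C=25] avail[A=20 B=54 C=25] open={R2}
Step 6: reserve R4 A 8 -> on_hand[A=23 B=54 C=25] avail[A=12 B=54 C=25] open={R2,R4}
Step 7: commit R2 -> on_hand[A=20 B=54 C=25] avail[A=12 B=54 C=25] open={R4}
Step 8: reserve R5 A 1 -> on_hand[A=20 B=54 C=25] avail[A=11 B=54 C=25] open={R4,R5}
Step 9: reserve R6 B 9 -> on_hand[A=20 B=54 C=25] avail[A=11 B=45 C=25] open={R4,R5,R6}
Step 10: commit R4 -> on_hand[A=12 B=54 C=25] avail[A=11 B=45 C=25] open={R5,R6}
Step 11: reserve R7 B 5 -> on_hand[A=12 B=54 C=25] avail[A=11 B=40 C=25] open={R5,R6,R7}
Step 12: cancel R5 -> on_hand[A=12 B=54 C=25] avail[A=12 B=40 C=25] open={R6,R7}
Step 13: reserve R8 C 6 -> on_hand[A=12 B=54 C=25] avail[A=12 B=40 C=19] open={R6,R7,R8}
Step 14: commit R6 -> on_hand[A=12 B=45 C=25] avail[A=12 B=40 C=19] open={R7,R8}
Step 15: commit R7 -> on_hand[A=12 B=40 C=25] avail[A=12 B=40 C=19] open={R8}
Step 16: commit R8 -> on_hand[A=12 B=40 C=19] avail[A=12 B=40 C=19] open={}
Step 17: reserve R9 C 1 -> on_hand[A=12 B=40 C=19] avail[A=12 B=40 C=18] open={R9}
Final available[A] = 12

Answer: 12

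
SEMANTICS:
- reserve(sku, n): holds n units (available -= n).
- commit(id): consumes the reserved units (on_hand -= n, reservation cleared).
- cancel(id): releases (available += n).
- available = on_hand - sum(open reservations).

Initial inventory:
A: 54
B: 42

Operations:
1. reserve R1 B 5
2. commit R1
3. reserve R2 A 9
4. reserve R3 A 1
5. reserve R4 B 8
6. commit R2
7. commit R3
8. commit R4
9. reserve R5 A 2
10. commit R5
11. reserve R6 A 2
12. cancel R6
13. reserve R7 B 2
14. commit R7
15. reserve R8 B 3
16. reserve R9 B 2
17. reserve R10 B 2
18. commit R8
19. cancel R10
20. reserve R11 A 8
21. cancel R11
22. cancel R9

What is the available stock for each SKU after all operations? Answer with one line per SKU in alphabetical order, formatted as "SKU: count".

Answer: A: 42
B: 24

Derivation:
Step 1: reserve R1 B 5 -> on_hand[A=54 B=42] avail[A=54 B=37] open={R1}
Step 2: commit R1 -> on_hand[A=54 B=37] avail[A=54 B=37] open={}
Step 3: reserve R2 A 9 -> on_hand[A=54 B=37] avail[A=45 B=37] open={R2}
Step 4: reserve R3 A 1 -> on_hand[A=54 B=37] avail[A=44 B=37] open={R2,R3}
Step 5: reserve R4 B 8 -> on_hand[A=54 B=37] avail[A=44 B=29] open={R2,R3,R4}
Step 6: commit R2 -> on_hand[A=45 B=37] avail[A=44 B=29] open={R3,R4}
Step 7: commit R3 -> on_hand[A=44 B=37] avail[A=44 B=29] open={R4}
Step 8: commit R4 -> on_hand[A=44 B=29] avail[A=44 B=29] open={}
Step 9: reserve R5 A 2 -> on_hand[A=44 B=29] avail[A=42 B=29] open={R5}
Step 10: commit R5 -> on_hand[A=42 B=29] avail[A=42 B=29] open={}
Step 11: reserve R6 A 2 -> on_hand[A=42 B=29] avail[A=40 B=29] open={R6}
Step 12: cancel R6 -> on_hand[A=42 B=29] avail[A=42 B=29] open={}
Step 13: reserve R7 B 2 -> on_hand[A=42 B=29] avail[A=42 B=27] open={R7}
Step 14: commit R7 -> on_hand[A=42 B=27] avail[A=42 B=27] open={}
Step 15: reserve R8 B 3 -> on_hand[A=42 B=27] avail[A=42 B=24] open={R8}
Step 16: reserve R9 B 2 -> on_hand[A=42 B=27] avail[A=42 B=22] open={R8,R9}
Step 17: reserve R10 B 2 -> on_hand[A=42 B=27] avail[A=42 B=20] open={R10,R8,R9}
Step 18: commit R8 -> on_hand[A=42 B=24] avail[A=42 B=20] open={R10,R9}
Step 19: cancel R10 -> on_hand[A=42 B=24] avail[A=42 B=22] open={R9}
Step 20: reserve R11 A 8 -> on_hand[A=42 B=24] avail[A=34 B=22] open={R11,R9}
Step 21: cancel R11 -> on_hand[A=42 B=24] avail[A=42 B=22] open={R9}
Step 22: cancel R9 -> on_hand[A=42 B=24] avail[A=42 B=24] open={}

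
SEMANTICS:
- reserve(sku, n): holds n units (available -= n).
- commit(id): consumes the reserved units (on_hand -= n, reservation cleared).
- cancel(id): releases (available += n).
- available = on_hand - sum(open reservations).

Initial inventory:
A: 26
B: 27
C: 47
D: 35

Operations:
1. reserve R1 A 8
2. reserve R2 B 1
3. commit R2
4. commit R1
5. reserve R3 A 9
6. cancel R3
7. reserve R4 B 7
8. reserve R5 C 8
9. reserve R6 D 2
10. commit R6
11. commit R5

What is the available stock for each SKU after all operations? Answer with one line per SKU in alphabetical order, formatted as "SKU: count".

Step 1: reserve R1 A 8 -> on_hand[A=26 B=27 C=47 D=35] avail[A=18 B=27 C=47 D=35] open={R1}
Step 2: reserve R2 B 1 -> on_hand[A=26 B=27 C=47 D=35] avail[A=18 B=26 C=47 D=35] open={R1,R2}
Step 3: commit R2 -> on_hand[A=26 B=26 C=47 D=35] avail[A=18 B=26 C=47 D=35] open={R1}
Step 4: commit R1 -> on_hand[A=18 B=26 C=47 D=35] avail[A=18 B=26 C=47 D=35] open={}
Step 5: reserve R3 A 9 -> on_hand[A=18 B=26 C=47 D=35] avail[A=9 B=26 C=47 D=35] open={R3}
Step 6: cancel R3 -> on_hand[A=18 B=26 C=47 D=35] avail[A=18 B=26 C=47 D=35] open={}
Step 7: reserve R4 B 7 -> on_hand[A=18 B=26 C=47 D=35] avail[A=18 B=19 C=47 D=35] open={R4}
Step 8: reserve R5 C 8 -> on_hand[A=18 B=26 C=47 D=35] avail[A=18 B=19 C=39 D=35] open={R4,R5}
Step 9: reserve R6 D 2 -> on_hand[A=18 B=26 C=47 D=35] avail[A=18 B=19 C=39 D=33] open={R4,R5,R6}
Step 10: commit R6 -> on_hand[A=18 B=26 C=47 D=33] avail[A=18 B=19 C=39 D=33] open={R4,R5}
Step 11: commit R5 -> on_hand[A=18 B=26 C=39 D=33] avail[A=18 B=19 C=39 D=33] open={R4}

Answer: A: 18
B: 19
C: 39
D: 33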